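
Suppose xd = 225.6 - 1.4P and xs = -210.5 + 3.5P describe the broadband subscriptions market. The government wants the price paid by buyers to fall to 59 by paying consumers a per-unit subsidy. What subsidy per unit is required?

At a buyer price of 59, quantity demanded is 225.6 − 1.4·59 = 143.
Sellers supply 143 only when they receive Ps with -210.5 + 3.5·Ps = 143, i.e. Ps = 101.
s = Ps − Pb = 101 − 59 = 42.

Required subsidy s = 42 per unit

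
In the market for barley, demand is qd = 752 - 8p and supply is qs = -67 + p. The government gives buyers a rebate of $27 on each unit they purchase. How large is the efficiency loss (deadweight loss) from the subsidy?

Pre-subsidy: 752 - 8p = -67 + p gives p* = 91, q* = 24.
With the rebate, buyers effectively pay pb = ps − 27, where ps is the price sellers receive.
Demand in terms of ps becomes qd = 752 − 8(ps − 27) = 968 - 8ps. Setting this equal to supply: 968 - 8ps = -67 + ps, so ps = 115.
Buyers pay pb = 115 − 27 = 88; q' = -67 + 1·115 = 48.
The subsidy expands output by 48 − 24 = 24 past the efficient level; on those units the gap between marginal cost and willingness to pay runs from 0 up to 27.
DWL = ½ × 27 × 24 = 324.

Deadweight loss = $324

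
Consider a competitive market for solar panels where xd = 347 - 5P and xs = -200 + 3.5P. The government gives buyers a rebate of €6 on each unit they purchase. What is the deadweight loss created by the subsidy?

Pre-subsidy: 347 - 5P = -200 + 3.5P gives P* = 1094/17, x* = 429/17.
With the rebate, buyers effectively pay Pb = Ps − 6, where Ps is the price sellers receive.
Demand in terms of Ps becomes xd = 347 − 5(Ps − 6) = 377 - 5Ps. Setting this equal to supply: 377 - 5Ps = -200 + 3.5Ps, so Ps = 1154/17.
Buyers pay Pb = 1154/17 − 6 = 1052/17; x' = -200 + 3.5·(1154/17) = 639/17.
The subsidy expands output by 639/17 − 429/17 = 210/17 past the efficient level; on those units the gap between marginal cost and willingness to pay runs from 0 up to 6.
DWL = ½ × 6 × 210/17 = 630/17.

Deadweight loss = 630/17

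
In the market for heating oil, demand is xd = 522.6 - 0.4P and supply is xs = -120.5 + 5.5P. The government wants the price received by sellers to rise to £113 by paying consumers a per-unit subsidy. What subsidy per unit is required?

At a seller price of 113, quantity supplied is -120.5 + 5.5·113 = 501.
Buyers absorb 501 only when they pay Pb with 522.6 − 0.4·Pb = 501, i.e. Pb = 54.
s = Ps − Pb = 113 − 54 = 59.

Required subsidy s = £59 per unit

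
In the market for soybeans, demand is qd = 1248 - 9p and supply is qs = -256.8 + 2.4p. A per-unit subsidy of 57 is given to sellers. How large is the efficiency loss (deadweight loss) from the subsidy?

Pre-subsidy: 1248 - 9p = -256.8 + 2.4p gives p* = 132, q* = 60.
With the subsidy, sellers receive ps = pb + 57 for each unit, where pb is the price buyers pay.
Supply in terms of pb becomes qs = -256.8 + 2.4(pb + 57) = -120 + 2.4pb. Setting this equal to demand: 1248 - 9pb = -120 + 2.4pb, so pb = 120.
Sellers receive ps = 120 + 57 = 177; q' = 1248 − 9·120 = 168.
The subsidy expands output by 168 − 60 = 108 past the efficient level; on those units the gap between marginal cost and willingness to pay runs from 0 up to 57.
DWL = ½ × 57 × 108 = 3078.

Deadweight loss = 3078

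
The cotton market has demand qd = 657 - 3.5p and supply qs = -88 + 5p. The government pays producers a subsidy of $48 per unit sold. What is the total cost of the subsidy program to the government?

Government cost = 366432/17

Pre-subsidy: 657 - 3.5p = -88 + 5p gives p* = 1490/17, q* = 5954/17.
With the subsidy, sellers receive ps = pb + 48 for each unit, where pb is the price buyers pay.
Supply in terms of pb becomes qs = -88 + 5(pb + 48) = 152 + 5pb. Setting this equal to demand: 657 - 3.5pb = 152 + 5pb, so pb = 1010/17.
Sellers receive ps = 1010/17 + 48 = 1826/17; q' = 657 − 3.5·(1010/17) = 7634/17.
Government outlay = subsidy × quantity = 48 × 7634/17 = 366432/17.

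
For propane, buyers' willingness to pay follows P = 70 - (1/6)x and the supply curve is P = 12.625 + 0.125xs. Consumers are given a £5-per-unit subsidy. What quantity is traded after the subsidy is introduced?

Pre-subsidy: 70 - (1/6)x = 12.625 + 0.125x gives x* = 1377/7 and P* = 521/14.
With the rebate, buyers effectively pay Pb = Ps − 5, where Ps is the price sellers receive.
On the curves, Pb = 70 - (1/6)x and Ps = 12.625 + 0.125x; the wedge Ps − Pb = 5 gives 12.625 + 0.125x − (70 - (1/6)x) = 5, so x' = 1497/7.
Then Pb = 70 − (1/6)·(1497/7) = 481/14 and Ps = 12.625 + 0.125·(1497/7) = 551/14.

x' = 1497/7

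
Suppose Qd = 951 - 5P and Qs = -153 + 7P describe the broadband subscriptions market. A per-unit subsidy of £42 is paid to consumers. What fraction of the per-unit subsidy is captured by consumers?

Consumer share = 7/12

Pre-subsidy: 951 - 5P = -153 + 7P gives P* = 92, Q* = 491.
With the rebate, buyers effectively pay Pb = Ps − 42, where Ps is the price sellers receive.
Demand in terms of Ps becomes Qd = 951 − 5(Ps − 42) = 1161 - 5Ps. Setting this equal to supply: 1161 - 5Ps = -153 + 7Ps, so Ps = 109.5.
Buyers pay Pb = 109.5 − 42 = 67.5; Q' = -153 + 7·109.5 = 613.5.
Buyers' price falls by P* − Pb = 92 − 67.5 = 24.5; sellers' price rises by Ps − P* = 109.5 − 92 = 17.5.
So consumers capture 24.5/42 = 7/12 of each unit of subsidy.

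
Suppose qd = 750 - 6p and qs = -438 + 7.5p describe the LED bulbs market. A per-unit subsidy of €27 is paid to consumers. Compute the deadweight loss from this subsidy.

Deadweight loss = €1215

Pre-subsidy: 750 - 6p = -438 + 7.5p gives p* = 88, q* = 222.
With the rebate, buyers effectively pay pb = ps − 27, where ps is the price sellers receive.
Demand in terms of ps becomes qd = 750 − 6(ps − 27) = 912 - 6ps. Setting this equal to supply: 912 - 6ps = -438 + 7.5ps, so ps = 100.
Buyers pay pb = 100 − 27 = 73; q' = -438 + 7.5·100 = 312.
The subsidy expands output by 312 − 222 = 90 past the efficient level; on those units the gap between marginal cost and willingness to pay runs from 0 up to 27.
DWL = ½ × 27 × 90 = 1215.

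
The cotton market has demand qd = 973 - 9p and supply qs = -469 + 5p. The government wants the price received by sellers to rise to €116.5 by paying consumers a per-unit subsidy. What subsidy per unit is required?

At a seller price of 116.5, quantity supplied is -469 + 5·116.5 = 113.5.
Buyers absorb 113.5 only when they pay pb with 973 − 9·pb = 113.5, i.e. pb = 95.5.
s = ps − pb = 116.5 − 95.5 = 21.

Required subsidy s = €21 per unit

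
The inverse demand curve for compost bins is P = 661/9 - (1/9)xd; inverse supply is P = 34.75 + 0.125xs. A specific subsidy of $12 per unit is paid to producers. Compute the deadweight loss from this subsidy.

Pre-subsidy: 661/9 - (1/9)x = 34.75 + 0.125x gives x* = 2786/17 and P* = 939/17.
With the subsidy, sellers receive Ps = Pb + 12 for each unit, where Pb is the price buyers pay.
On the curves, Pb = 661/9 - (1/9)x and Ps = 34.75 + 0.125x; the wedge Ps − Pb = 12 gives 34.75 + 0.125x − (661/9 - (1/9)x) = 12, so x' = 3650/17.
Then Pb = 661/9 − (1/9)·(3650/17) = 843/17 and Ps = 34.75 + 0.125·(3650/17) = 1047/17.
The subsidy expands output by 3650/17 − 2786/17 = 864/17 past the efficient level; on those units the gap between marginal cost and willingness to pay runs from 0 up to 12.
DWL = ½ × 12 × 864/17 = 5184/17.

Deadweight loss = 5184/17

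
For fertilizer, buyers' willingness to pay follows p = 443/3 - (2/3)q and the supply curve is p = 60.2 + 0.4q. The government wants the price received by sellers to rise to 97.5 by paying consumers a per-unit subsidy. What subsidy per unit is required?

At a seller price of 97.5, quantity supplied is -150.5 + 2.5·97.5 = 93.25.
Buyers absorb 93.25 only when they pay pb = 443/3 − (2/3)·93.25 = 85.5.
s = ps − pb = 97.5 − 85.5 = 12.

Required subsidy s = 12 per unit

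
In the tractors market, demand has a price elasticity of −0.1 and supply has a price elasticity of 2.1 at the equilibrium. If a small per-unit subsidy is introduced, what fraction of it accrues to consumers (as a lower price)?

For a small subsidy around the equilibrium, the benefit split depends on the relative slopes, which at a point are proportional to the elasticities.
Buyer share = εs/(εs + |εd|) = 2.1/(2.1 + 0.1) = 21/22; seller share = |εd|/(εs + |εd|) = 1/22.

Consumer share = 21/22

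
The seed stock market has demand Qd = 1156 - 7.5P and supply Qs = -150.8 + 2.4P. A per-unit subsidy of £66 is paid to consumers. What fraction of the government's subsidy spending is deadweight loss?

Pre-subsidy: 1156 - 7.5P = -150.8 + 2.4P gives P* = 132, Q* = 166.
With the rebate, buyers effectively pay Pb = Ps − 66, where Ps is the price sellers receive.
Demand in terms of Ps becomes Qd = 1156 − 7.5(Ps − 66) = 1651 - 7.5Ps. Setting this equal to supply: 1651 - 7.5Ps = -150.8 + 2.4Ps, so Ps = 182.
Buyers pay Pb = 182 − 66 = 116; Q' = -150.8 + 2.4·182 = 286.
ΔCS = ½(166 + 286)(132 − 116) = 3616; ΔPS = ½(166 + 286)(182 − 132) = 11300.
Government spending = 66 × 286 = 18876.
DWL = ½ × 66 × (286 − 166) = 3960; fraction = 3960 / 18876 = 30/143.

DWL / government spending = 30/143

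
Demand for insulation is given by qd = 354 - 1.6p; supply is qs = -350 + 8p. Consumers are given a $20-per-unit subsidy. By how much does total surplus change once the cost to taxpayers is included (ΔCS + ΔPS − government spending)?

Net change in total surplus = -800/3

Pre-subsidy: 354 - 1.6p = -350 + 8p gives p* = 220/3, q* = 710/3.
With the rebate, buyers effectively pay pb = ps − 20, where ps is the price sellers receive.
Demand in terms of ps becomes qd = 354 − 1.6(ps − 20) = 386 - 1.6ps. Setting this equal to supply: 386 - 1.6ps = -350 + 8ps, so ps = 230/3.
Buyers pay pb = 230/3 − 20 = 170/3; q' = -350 + 8·(230/3) = 790/3.
ΔCS = ½(710/3 + 790/3)(220/3 − 170/3) = 12500/3; ΔPS = ½(710/3 + 790/3)(230/3 − 220/3) = 2500/3.
Government spending = 20 × 790/3 = 15800/3.
Net change = 12500/3 + 2500/3 − 15800/3 = -800/3. The loss equals the DWL triangle ½·20·80/3.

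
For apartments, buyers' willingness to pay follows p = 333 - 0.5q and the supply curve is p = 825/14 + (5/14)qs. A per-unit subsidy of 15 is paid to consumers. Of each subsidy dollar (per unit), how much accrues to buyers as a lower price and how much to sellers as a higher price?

Pre-subsidy: 333 - 0.5q = 825/14 + (5/14)q gives q* = 319.75 and p* = 173.125.
With the rebate, buyers effectively pay pb = ps − 15, where ps is the price sellers receive.
On the curves, pb = 333 - 0.5q and ps = 825/14 + (5/14)q; the wedge ps − pb = 15 gives 825/14 + (5/14)q − (333 - 0.5q) = 15, so q' = 337.25.
Then pb = 333 − 0.5·337.25 = 164.375 and ps = 825/14 + (5/14)·337.25 = 179.375.
Buyers' price falls by p* − pb = 173.125 − 164.375 = 8.75; sellers' price rises by ps − p* = 179.375 − 173.125 = 6.25.

Buyers gain 8.75 per unit; sellers gain 6.25 per unit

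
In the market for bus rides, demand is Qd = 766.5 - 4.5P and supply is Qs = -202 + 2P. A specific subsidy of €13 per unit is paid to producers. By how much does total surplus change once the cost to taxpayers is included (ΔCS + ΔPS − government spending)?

Net change in total surplus = -€117

Pre-subsidy: 766.5 - 4.5P = -202 + 2P gives P* = 149, Q* = 96.
With the subsidy, sellers receive Ps = Pb + 13 for each unit, where Pb is the price buyers pay.
Supply in terms of Pb becomes Qs = -202 + 2(Pb + 13) = -176 + 2Pb. Setting this equal to demand: 766.5 - 4.5Pb = -176 + 2Pb, so Pb = 145.
Sellers receive Ps = 145 + 13 = 158; Q' = 766.5 − 4.5·145 = 114.
ΔCS = ½(96 + 114)(149 − 145) = 420; ΔPS = ½(96 + 114)(158 − 149) = 945.
Government spending = 13 × 114 = 1482.
Net change = 420 + 945 − 1482 = -117. The loss equals the DWL triangle ½·13·18.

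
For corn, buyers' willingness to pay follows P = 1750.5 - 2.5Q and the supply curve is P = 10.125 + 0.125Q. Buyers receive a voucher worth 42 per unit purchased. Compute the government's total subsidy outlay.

Pre-subsidy: 1750.5 - 2.5Q = 10.125 + 0.125Q gives Q* = 663 and P* = 93.
With the rebate, buyers effectively pay Pb = Ps − 42, where Ps is the price sellers receive.
On the curves, Pb = 1750.5 - 2.5Q and Ps = 10.125 + 0.125Q; the wedge Ps − Pb = 42 gives 10.125 + 0.125Q − (1750.5 - 2.5Q) = 42, so Q' = 679.
Then Pb = 1750.5 − 2.5·679 = 53 and Ps = 10.125 + 0.125·679 = 95.
Government outlay = subsidy × quantity = 42 × 679 = 28518.

Government cost = 28518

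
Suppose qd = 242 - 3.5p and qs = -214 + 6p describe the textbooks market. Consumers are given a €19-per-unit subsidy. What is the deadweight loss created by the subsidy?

Pre-subsidy: 242 - 3.5p = -214 + 6p gives p* = 48, q* = 74.
With the rebate, buyers effectively pay pb = ps − 19, where ps is the price sellers receive.
Demand in terms of ps becomes qd = 242 − 3.5(ps − 19) = 308.5 - 3.5ps. Setting this equal to supply: 308.5 - 3.5ps = -214 + 6ps, so ps = 55.
Buyers pay pb = 55 − 19 = 36; q' = -214 + 6·55 = 116.
The subsidy expands output by 116 − 74 = 42 past the efficient level; on those units the gap between marginal cost and willingness to pay runs from 0 up to 19.
DWL = ½ × 19 × 42 = 399.

Deadweight loss = €399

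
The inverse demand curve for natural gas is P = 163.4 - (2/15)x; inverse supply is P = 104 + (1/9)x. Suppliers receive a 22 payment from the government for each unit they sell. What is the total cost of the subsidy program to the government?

Pre-subsidy: 163.4 - (2/15)x = 104 + (1/9)x gives x* = 243 and P* = 131.
With the subsidy, sellers receive Ps = Pb + 22 for each unit, where Pb is the price buyers pay.
On the curves, Pb = 163.4 - (2/15)x and Ps = 104 + (1/9)x; the wedge Ps − Pb = 22 gives 104 + (1/9)x − (163.4 - (2/15)x) = 22, so x' = 333.
Then Pb = 163.4 − (2/15)·333 = 119 and Ps = 104 + (1/9)·333 = 141.
Government outlay = subsidy × quantity = 22 × 333 = 7326.

Government cost = 7326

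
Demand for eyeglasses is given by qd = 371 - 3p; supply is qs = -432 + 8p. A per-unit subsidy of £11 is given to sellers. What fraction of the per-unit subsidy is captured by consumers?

Consumer share = 8/11

Pre-subsidy: 371 - 3p = -432 + 8p gives p* = 73, q* = 152.
With the subsidy, sellers receive ps = pb + 11 for each unit, where pb is the price buyers pay.
Supply in terms of pb becomes qs = -432 + 8(pb + 11) = -344 + 8pb. Setting this equal to demand: 371 - 3pb = -344 + 8pb, so pb = 65.
Sellers receive ps = 65 + 11 = 76; q' = 371 − 3·65 = 176.
Buyers' price falls by p* − pb = 73 − 65 = 8; sellers' price rises by ps − p* = 76 − 73 = 3.
So consumers capture 8/11 = 8/11 of each unit of subsidy.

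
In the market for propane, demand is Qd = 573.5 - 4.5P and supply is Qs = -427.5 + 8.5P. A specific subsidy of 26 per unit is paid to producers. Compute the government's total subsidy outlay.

Pre-subsidy: 573.5 - 4.5P = -427.5 + 8.5P gives P* = 77, Q* = 227.
With the subsidy, sellers receive Ps = Pb + 26 for each unit, where Pb is the price buyers pay.
Supply in terms of Pb becomes Qs = -427.5 + 8.5(Pb + 26) = -206.5 + 8.5Pb. Setting this equal to demand: 573.5 - 4.5Pb = -206.5 + 8.5Pb, so Pb = 60.
Sellers receive Ps = 60 + 26 = 86; Q' = 573.5 − 4.5·60 = 303.5.
Government outlay = subsidy × quantity = 26 × 303.5 = 7891.

Government cost = 7891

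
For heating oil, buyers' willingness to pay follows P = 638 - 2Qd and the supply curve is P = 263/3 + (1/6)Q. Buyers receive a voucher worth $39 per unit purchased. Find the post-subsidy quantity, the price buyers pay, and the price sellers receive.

Pre-subsidy: 638 - 2Q = 263/3 + (1/6)Q gives Q* = 254 and P* = 130.
With the rebate, buyers effectively pay Pb = Ps − 39, where Ps is the price sellers receive.
On the curves, Pb = 638 - 2Q and Ps = 263/3 + (1/6)Q; the wedge Ps − Pb = 39 gives 263/3 + (1/6)Q − (638 - 2Q) = 39, so Q' = 272.
Then Pb = 638 − 2·272 = 94 and Ps = 263/3 + (1/6)·272 = 133.

Q' = 272; buyers pay $94; sellers receive $133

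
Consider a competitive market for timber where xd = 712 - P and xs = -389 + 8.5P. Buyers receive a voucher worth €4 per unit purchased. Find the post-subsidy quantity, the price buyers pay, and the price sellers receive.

Pre-subsidy: 712 - P = -389 + 8.5P gives P* = 2202/19, x* = 11326/19.
With the rebate, buyers effectively pay Pb = Ps − 4, where Ps is the price sellers receive.
Demand in terms of Ps becomes xd = 712 − 1(Ps − 4) = 716 - Ps. Setting this equal to supply: 716 - Ps = -389 + 8.5Ps, so Ps = 2210/19.
Buyers pay Pb = 2210/19 − 4 = 2134/19; x' = -389 + 8.5·(2210/19) = 11394/19.

x' = 11394/19; buyers pay 2134/19; sellers receive 2210/19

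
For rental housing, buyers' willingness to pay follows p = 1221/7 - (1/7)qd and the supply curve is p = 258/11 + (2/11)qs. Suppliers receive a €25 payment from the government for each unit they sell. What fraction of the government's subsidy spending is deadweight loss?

DWL / government spending = 77/1084

Pre-subsidy: 1221/7 - (1/7)q = 258/11 + (2/11)q gives q* = 465 and p* = 108.
With the subsidy, sellers receive ps = pb + 25 for each unit, where pb is the price buyers pay.
On the curves, pb = 1221/7 - (1/7)q and ps = 258/11 + (2/11)q; the wedge ps − pb = 25 gives 258/11 + (2/11)q − (1221/7 - (1/7)q) = 25, so q' = 542.
Then pb = 1221/7 − (1/7)·542 = 97 and ps = 258/11 + (2/11)·542 = 122.
ΔCS = ½(465 + 542)(108 − 97) = 5538.5; ΔPS = ½(465 + 542)(122 − 108) = 7049.
Government spending = 25 × 542 = 13550.
DWL = ½ × 25 × (542 − 465) = 962.5; fraction = 962.5 / 13550 = 77/1084.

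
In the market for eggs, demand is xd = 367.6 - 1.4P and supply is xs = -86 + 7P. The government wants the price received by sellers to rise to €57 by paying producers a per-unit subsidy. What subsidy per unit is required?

Required subsidy s = €18 per unit

At a seller price of 57, quantity supplied is -86 + 7·57 = 313.
Buyers absorb 313 only when they pay Pb with 367.6 − 1.4·Pb = 313, i.e. Pb = 39.
s = Ps − Pb = 57 − 39 = 18.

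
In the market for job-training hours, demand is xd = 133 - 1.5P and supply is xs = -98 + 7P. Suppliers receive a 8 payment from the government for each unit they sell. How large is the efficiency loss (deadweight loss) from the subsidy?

Pre-subsidy: 133 - 1.5P = -98 + 7P gives P* = 462/17, x* = 1568/17.
With the subsidy, sellers receive Ps = Pb + 8 for each unit, where Pb is the price buyers pay.
Supply in terms of Pb becomes xs = -98 + 7(Pb + 8) = -42 + 7Pb. Setting this equal to demand: 133 - 1.5Pb = -42 + 7Pb, so Pb = 350/17.
Sellers receive Ps = 350/17 + 8 = 486/17; x' = 133 − 1.5·(350/17) = 1736/17.
The subsidy expands output by 1736/17 − 1568/17 = 168/17 past the efficient level; on those units the gap between marginal cost and willingness to pay runs from 0 up to 8.
DWL = ½ × 8 × 168/17 = 672/17.

Deadweight loss = 672/17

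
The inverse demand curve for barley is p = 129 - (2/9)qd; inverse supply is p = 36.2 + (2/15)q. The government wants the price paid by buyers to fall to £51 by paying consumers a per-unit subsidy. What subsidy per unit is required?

At a buyer price of 51, quantity demanded is 580.5 − 4.5·51 = 351.
Sellers supply 351 only when they receive ps = 36.2 + (2/15)·351 = 83.
s = ps − pb = 83 − 51 = 32.

Required subsidy s = £32 per unit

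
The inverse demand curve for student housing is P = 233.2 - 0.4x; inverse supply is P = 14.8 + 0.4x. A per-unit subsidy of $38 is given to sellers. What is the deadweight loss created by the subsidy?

Pre-subsidy: 233.2 - 0.4x = 14.8 + 0.4x gives x* = 273 and P* = 124.
With the subsidy, sellers receive Ps = Pb + 38 for each unit, where Pb is the price buyers pay.
On the curves, Pb = 233.2 - 0.4x and Ps = 14.8 + 0.4x; the wedge Ps − Pb = 38 gives 14.8 + 0.4x − (233.2 - 0.4x) = 38, so x' = 320.5.
Then Pb = 233.2 − 0.4·320.5 = 105 and Ps = 14.8 + 0.4·320.5 = 143.
The subsidy expands output by 320.5 − 273 = 47.5 past the efficient level; on those units the gap between marginal cost and willingness to pay runs from 0 up to 38.
DWL = ½ × 38 × 47.5 = 902.5.

Deadweight loss = $902.5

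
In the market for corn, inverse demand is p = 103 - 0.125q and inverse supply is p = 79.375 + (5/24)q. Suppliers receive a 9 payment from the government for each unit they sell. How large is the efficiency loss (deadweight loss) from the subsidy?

Deadweight loss = 121.5

Pre-subsidy: 103 - 0.125q = 79.375 + (5/24)q gives q* = 70.875 and p* = 94.140625.
With the subsidy, sellers receive ps = pb + 9 for each unit, where pb is the price buyers pay.
On the curves, pb = 103 - 0.125q and ps = 79.375 + (5/24)q; the wedge ps − pb = 9 gives 79.375 + (5/24)q − (103 - 0.125q) = 9, so q' = 97.875.
Then pb = 103 − 0.125·97.875 = 90.765625 and ps = 79.375 + (5/24)·97.875 = 99.765625.
The subsidy expands output by 97.875 − 70.875 = 27 past the efficient level; on those units the gap between marginal cost and willingness to pay runs from 0 up to 9.
DWL = ½ × 9 × 27 = 121.5.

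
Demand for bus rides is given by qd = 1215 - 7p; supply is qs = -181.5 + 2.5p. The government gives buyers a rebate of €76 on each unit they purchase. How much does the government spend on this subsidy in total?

Pre-subsidy: 1215 - 7p = -181.5 + 2.5p gives p* = 147, q* = 186.
With the rebate, buyers effectively pay pb = ps − 76, where ps is the price sellers receive.
Demand in terms of ps becomes qd = 1215 − 7(ps − 76) = 1747 - 7ps. Setting this equal to supply: 1747 - 7ps = -181.5 + 2.5ps, so ps = 203.
Buyers pay pb = 203 − 76 = 127; q' = -181.5 + 2.5·203 = 326.
Government outlay = subsidy × quantity = 76 × 326 = 24776.

Government cost = €24776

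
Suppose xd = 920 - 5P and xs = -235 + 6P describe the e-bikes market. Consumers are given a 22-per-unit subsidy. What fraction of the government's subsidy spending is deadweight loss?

DWL / government spending = 6/91

Pre-subsidy: 920 - 5P = -235 + 6P gives P* = 105, x* = 395.
With the rebate, buyers effectively pay Pb = Ps − 22, where Ps is the price sellers receive.
Demand in terms of Ps becomes xd = 920 − 5(Ps − 22) = 1030 - 5Ps. Setting this equal to supply: 1030 - 5Ps = -235 + 6Ps, so Ps = 115.
Buyers pay Pb = 115 − 22 = 93; x' = -235 + 6·115 = 455.
ΔCS = ½(395 + 455)(105 − 93) = 5100; ΔPS = ½(395 + 455)(115 − 105) = 4250.
Government spending = 22 × 455 = 10010.
DWL = ½ × 22 × (455 − 395) = 660; fraction = 660 / 10010 = 6/91.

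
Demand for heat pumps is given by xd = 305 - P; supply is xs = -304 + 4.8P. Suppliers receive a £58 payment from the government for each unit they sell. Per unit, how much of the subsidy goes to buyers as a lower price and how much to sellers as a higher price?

Buyers gain £48 per unit; sellers gain £10 per unit

Pre-subsidy: 305 - P = -304 + 4.8P gives P* = 105, x* = 200.
With the subsidy, sellers receive Ps = Pb + 58 for each unit, where Pb is the price buyers pay.
Supply in terms of Pb becomes xs = -304 + 4.8(Pb + 58) = -25.6 + 4.8Pb. Setting this equal to demand: 305 - Pb = -25.6 + 4.8Pb, so Pb = 57.
Sellers receive Ps = 57 + 58 = 115; x' = 305 − 1·57 = 248.
Buyers' price falls by P* − Pb = 105 − 57 = 48; sellers' price rises by Ps − P* = 115 − 105 = 10.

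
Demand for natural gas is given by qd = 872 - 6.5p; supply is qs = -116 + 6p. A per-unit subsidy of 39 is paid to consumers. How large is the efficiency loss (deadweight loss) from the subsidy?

Deadweight loss = 2372.76

Pre-subsidy: 872 - 6.5p = -116 + 6p gives p* = 79.04, q* = 358.24.
With the rebate, buyers effectively pay pb = ps − 39, where ps is the price sellers receive.
Demand in terms of ps becomes qd = 872 − 6.5(ps − 39) = 1125.5 - 6.5ps. Setting this equal to supply: 1125.5 - 6.5ps = -116 + 6ps, so ps = 99.32.
Buyers pay pb = 99.32 − 39 = 60.32; q' = -116 + 6·99.32 = 479.92.
The subsidy expands output by 479.92 − 358.24 = 121.68 past the efficient level; on those units the gap between marginal cost and willingness to pay runs from 0 up to 39.
DWL = ½ × 39 × 121.68 = 2372.76.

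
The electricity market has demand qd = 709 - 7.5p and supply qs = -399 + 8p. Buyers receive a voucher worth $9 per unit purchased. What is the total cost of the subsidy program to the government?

Pre-subsidy: 709 - 7.5p = -399 + 8p gives p* = 2216/31, q* = 5359/31.
With the rebate, buyers effectively pay pb = ps − 9, where ps is the price sellers receive.
Demand in terms of ps becomes qd = 709 − 7.5(ps − 9) = 776.5 - 7.5ps. Setting this equal to supply: 776.5 - 7.5ps = -399 + 8ps, so ps = 2351/31.
Buyers pay pb = 2351/31 − 9 = 2072/31; q' = -399 + 8·(2351/31) = 6439/31.
Government outlay = subsidy × quantity = 9 × 6439/31 = 57951/31.

Government cost = 57951/31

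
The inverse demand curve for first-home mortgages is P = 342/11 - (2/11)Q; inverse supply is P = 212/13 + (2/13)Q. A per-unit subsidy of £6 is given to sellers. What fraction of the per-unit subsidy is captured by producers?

Producer share = 11/24

Pre-subsidy: 342/11 - (2/11)Q = 212/13 + (2/13)Q gives Q* = 1057/24 and P* = 277/12.
With the subsidy, sellers receive Ps = Pb + 6 for each unit, where Pb is the price buyers pay.
On the curves, Pb = 342/11 - (2/11)Q and Ps = 212/13 + (2/13)Q; the wedge Ps − Pb = 6 gives 212/13 + (2/13)Q − (342/11 - (2/11)Q) = 6, so Q' = 743/12.
Then Pb = 342/11 − (2/11)·(743/12) = 119/6 and Ps = 212/13 + (2/13)·(743/12) = 155/6.
Buyers' price falls by P* − Pb = 277/12 − 119/6 = 3.25; sellers' price rises by Ps − P* = 155/6 − 277/12 = 2.75.
So producers capture 2.75/6 = 11/24 of each unit of subsidy.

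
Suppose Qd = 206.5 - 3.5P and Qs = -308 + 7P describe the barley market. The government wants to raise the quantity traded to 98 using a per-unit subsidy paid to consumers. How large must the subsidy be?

At Q = 98, invert demand for the buyer price: Pb = (206.5 − 98)/3.5 = 31; invert supply for the seller price: Ps = (98 − (-308))/7 = 58.
The subsidy must fill the gap: s = Ps − Pb = 58 − 31 = 27.

Required subsidy s = 27 per unit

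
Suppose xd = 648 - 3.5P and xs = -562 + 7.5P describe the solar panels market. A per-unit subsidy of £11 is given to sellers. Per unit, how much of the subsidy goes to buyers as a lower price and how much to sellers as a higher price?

Buyers gain £7.5 per unit; sellers gain £3.5 per unit

Pre-subsidy: 648 - 3.5P = -562 + 7.5P gives P* = 110, x* = 263.
With the subsidy, sellers receive Ps = Pb + 11 for each unit, where Pb is the price buyers pay.
Supply in terms of Pb becomes xs = -562 + 7.5(Pb + 11) = -479.5 + 7.5Pb. Setting this equal to demand: 648 - 3.5Pb = -479.5 + 7.5Pb, so Pb = 102.5.
Sellers receive Ps = 102.5 + 11 = 113.5; x' = 648 − 3.5·102.5 = 289.25.
Buyers' price falls by P* − Pb = 110 − 102.5 = 7.5; sellers' price rises by Ps − P* = 113.5 − 110 = 3.5.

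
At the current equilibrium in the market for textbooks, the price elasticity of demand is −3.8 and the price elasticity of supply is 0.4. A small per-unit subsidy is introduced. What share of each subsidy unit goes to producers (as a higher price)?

Producer share = 19/21

For a small subsidy around the equilibrium, the benefit split depends on the relative slopes, which at a point are proportional to the elasticities.
Buyer share = εs/(εs + |εd|) = 0.4/(0.4 + 3.8) = 2/21; seller share = |εd|/(εs + |εd|) = 19/21.
So producers capture 19/21 of the subsidy.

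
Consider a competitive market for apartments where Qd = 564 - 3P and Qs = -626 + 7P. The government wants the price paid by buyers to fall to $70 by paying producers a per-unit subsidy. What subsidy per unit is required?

Required subsidy s = $70 per unit

At a buyer price of 70, quantity demanded is 564 − 3·70 = 354.
Sellers supply 354 only when they receive Ps with -626 + 7·Ps = 354, i.e. Ps = 140.
s = Ps − Pb = 140 − 70 = 70.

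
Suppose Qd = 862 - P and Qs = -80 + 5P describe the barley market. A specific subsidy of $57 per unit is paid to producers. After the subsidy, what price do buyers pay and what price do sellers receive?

Buyers pay $109.5; sellers receive $166.5

Pre-subsidy: 862 - P = -80 + 5P gives P* = 157, Q* = 705.
With the subsidy, sellers receive Ps = Pb + 57 for each unit, where Pb is the price buyers pay.
Supply in terms of Pb becomes Qs = -80 + 5(Pb + 57) = 205 + 5Pb. Setting this equal to demand: 862 - Pb = 205 + 5Pb, so Pb = 109.5.
Sellers receive Ps = 109.5 + 57 = 166.5; Q' = 862 − 1·109.5 = 752.5.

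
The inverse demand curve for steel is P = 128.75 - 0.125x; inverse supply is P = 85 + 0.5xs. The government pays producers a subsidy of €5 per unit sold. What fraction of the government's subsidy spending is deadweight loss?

DWL / government spending = 2/39

Pre-subsidy: 128.75 - 0.125x = 85 + 0.5x gives x* = 70 and P* = 120.
With the subsidy, sellers receive Ps = Pb + 5 for each unit, where Pb is the price buyers pay.
On the curves, Pb = 128.75 - 0.125x and Ps = 85 + 0.5x; the wedge Ps − Pb = 5 gives 85 + 0.5x − (128.75 - 0.125x) = 5, so x' = 78.
Then Pb = 128.75 − 0.125·78 = 119 and Ps = 85 + 0.5·78 = 124.
ΔCS = ½(70 + 78)(120 − 119) = 74; ΔPS = ½(70 + 78)(124 − 120) = 296.
Government spending = 5 × 78 = 390.
DWL = ½ × 5 × (78 − 70) = 20; fraction = 20 / 390 = 2/39.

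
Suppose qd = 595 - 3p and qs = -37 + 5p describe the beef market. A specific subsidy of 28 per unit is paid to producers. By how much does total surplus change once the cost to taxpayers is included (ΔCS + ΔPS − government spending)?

Net change in total surplus = -735

Pre-subsidy: 595 - 3p = -37 + 5p gives p* = 79, q* = 358.
With the subsidy, sellers receive ps = pb + 28 for each unit, where pb is the price buyers pay.
Supply in terms of pb becomes qs = -37 + 5(pb + 28) = 103 + 5pb. Setting this equal to demand: 595 - 3pb = 103 + 5pb, so pb = 61.5.
Sellers receive ps = 61.5 + 28 = 89.5; q' = 595 − 3·61.5 = 410.5.
ΔCS = ½(358 + 410.5)(79 − 61.5) = 6724.375; ΔPS = ½(358 + 410.5)(89.5 − 79) = 4034.625.
Government spending = 28 × 410.5 = 11494.
Net change = 6724.375 + 4034.625 − 11494 = -735. The loss equals the DWL triangle ½·28·52.5.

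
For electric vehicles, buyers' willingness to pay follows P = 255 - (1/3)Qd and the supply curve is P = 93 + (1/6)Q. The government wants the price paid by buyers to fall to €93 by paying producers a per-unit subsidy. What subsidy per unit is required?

At a buyer price of 93, quantity demanded is 765 − 3·93 = 486.
Sellers supply 486 only when they receive Ps = 93 + (1/6)·486 = 174.
s = Ps − Pb = 174 − 93 = 81.

Required subsidy s = €81 per unit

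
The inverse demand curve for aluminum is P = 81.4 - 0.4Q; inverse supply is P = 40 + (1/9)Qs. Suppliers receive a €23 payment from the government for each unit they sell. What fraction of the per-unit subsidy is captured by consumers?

Consumer share = 18/23

Pre-subsidy: 81.4 - 0.4Q = 40 + (1/9)Q gives Q* = 81 and P* = 49.
With the subsidy, sellers receive Ps = Pb + 23 for each unit, where Pb is the price buyers pay.
On the curves, Pb = 81.4 - 0.4Q and Ps = 40 + (1/9)Q; the wedge Ps − Pb = 23 gives 40 + (1/9)Q − (81.4 - 0.4Q) = 23, so Q' = 126.
Then Pb = 81.4 − 0.4·126 = 31 and Ps = 40 + (1/9)·126 = 54.
Buyers' price falls by P* − Pb = 49 − 31 = 18; sellers' price rises by Ps − P* = 54 − 49 = 5.
So consumers capture 18/23 = 18/23 of each unit of subsidy.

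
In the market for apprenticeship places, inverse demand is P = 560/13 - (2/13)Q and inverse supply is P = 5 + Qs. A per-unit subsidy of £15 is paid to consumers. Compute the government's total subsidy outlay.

Government cost = £690

Pre-subsidy: 560/13 - (2/13)Q = 5 + Q gives Q* = 33 and P* = 38.
With the rebate, buyers effectively pay Pb = Ps − 15, where Ps is the price sellers receive.
On the curves, Pb = 560/13 - (2/13)Q and Ps = 5 + Q; the wedge Ps − Pb = 15 gives 5 + Q − (560/13 - (2/13)Q) = 15, so Q' = 46.
Then Pb = 560/13 − (2/13)·46 = 36 and Ps = 5 + 1·46 = 51.
Government outlay = subsidy × quantity = 15 × 46 = 690.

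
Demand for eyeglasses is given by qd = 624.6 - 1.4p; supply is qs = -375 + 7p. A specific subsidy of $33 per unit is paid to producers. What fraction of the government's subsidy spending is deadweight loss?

Pre-subsidy: 624.6 - 1.4p = -375 + 7p gives p* = 119, q* = 458.
With the subsidy, sellers receive ps = pb + 33 for each unit, where pb is the price buyers pay.
Supply in terms of pb becomes qs = -375 + 7(pb + 33) = -144 + 7pb. Setting this equal to demand: 624.6 - 1.4pb = -144 + 7pb, so pb = 91.5.
Sellers receive ps = 91.5 + 33 = 124.5; q' = 624.6 − 1.4·91.5 = 496.5.
ΔCS = ½(458 + 496.5)(119 − 91.5) = 13124.375; ΔPS = ½(458 + 496.5)(124.5 − 119) = 2624.875.
Government spending = 33 × 496.5 = 16384.5.
DWL = ½ × 33 × (496.5 − 458) = 635.25; fraction = 635.25 / 16384.5 = 77/1986.

DWL / government spending = 77/1986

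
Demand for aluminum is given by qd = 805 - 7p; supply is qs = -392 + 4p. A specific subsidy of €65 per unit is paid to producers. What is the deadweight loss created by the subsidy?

Pre-subsidy: 805 - 7p = -392 + 4p gives p* = 1197/11, q* = 476/11.
With the subsidy, sellers receive ps = pb + 65 for each unit, where pb is the price buyers pay.
Supply in terms of pb becomes qs = -392 + 4(pb + 65) = -132 + 4pb. Setting this equal to demand: 805 - 7pb = -132 + 4pb, so pb = 937/11.
Sellers receive ps = 937/11 + 65 = 1652/11; q' = 805 − 7·(937/11) = 2296/11.
The subsidy expands output by 2296/11 − 476/11 = 1820/11 past the efficient level; on those units the gap between marginal cost and willingness to pay runs from 0 up to 65.
DWL = ½ × 65 × 1820/11 = 59150/11.

Deadweight loss = 59150/11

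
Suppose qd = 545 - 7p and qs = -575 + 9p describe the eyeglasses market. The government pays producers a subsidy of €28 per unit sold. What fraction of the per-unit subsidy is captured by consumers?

Pre-subsidy: 545 - 7p = -575 + 9p gives p* = 70, q* = 55.
With the subsidy, sellers receive ps = pb + 28 for each unit, where pb is the price buyers pay.
Supply in terms of pb becomes qs = -575 + 9(pb + 28) = -323 + 9pb. Setting this equal to demand: 545 - 7pb = -323 + 9pb, so pb = 54.25.
Sellers receive ps = 54.25 + 28 = 82.25; q' = 545 − 7·54.25 = 165.25.
Buyers' price falls by p* − pb = 70 − 54.25 = 15.75; sellers' price rises by ps − p* = 82.25 − 70 = 12.25.
So consumers capture 15.75/28 = 0.5625 of each unit of subsidy.

Consumer share = 0.5625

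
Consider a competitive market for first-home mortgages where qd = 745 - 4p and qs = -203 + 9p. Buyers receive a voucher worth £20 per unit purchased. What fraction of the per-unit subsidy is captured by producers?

Producer share = 4/13

Pre-subsidy: 745 - 4p = -203 + 9p gives p* = 948/13, q* = 5893/13.
With the rebate, buyers effectively pay pb = ps − 20, where ps is the price sellers receive.
Demand in terms of ps becomes qd = 745 − 4(ps − 20) = 825 - 4ps. Setting this equal to supply: 825 - 4ps = -203 + 9ps, so ps = 1028/13.
Buyers pay pb = 1028/13 − 20 = 768/13; q' = -203 + 9·(1028/13) = 6613/13.
Buyers' price falls by p* − pb = 948/13 − 768/13 = 180/13; sellers' price rises by ps − p* = 1028/13 − 948/13 = 80/13.
So producers capture (80/13)/20 = 4/13 of each unit of subsidy.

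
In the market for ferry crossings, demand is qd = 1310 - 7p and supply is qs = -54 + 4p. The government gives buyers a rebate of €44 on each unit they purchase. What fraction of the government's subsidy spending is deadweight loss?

Pre-subsidy: 1310 - 7p = -54 + 4p gives p* = 124, q* = 442.
With the rebate, buyers effectively pay pb = ps − 44, where ps is the price sellers receive.
Demand in terms of ps becomes qd = 1310 − 7(ps − 44) = 1618 - 7ps. Setting this equal to supply: 1618 - 7ps = -54 + 4ps, so ps = 152.
Buyers pay pb = 152 − 44 = 108; q' = -54 + 4·152 = 554.
ΔCS = ½(442 + 554)(124 − 108) = 7968; ΔPS = ½(442 + 554)(152 − 124) = 13944.
Government spending = 44 × 554 = 24376.
DWL = ½ × 44 × (554 − 442) = 2464; fraction = 2464 / 24376 = 28/277.

DWL / government spending = 28/277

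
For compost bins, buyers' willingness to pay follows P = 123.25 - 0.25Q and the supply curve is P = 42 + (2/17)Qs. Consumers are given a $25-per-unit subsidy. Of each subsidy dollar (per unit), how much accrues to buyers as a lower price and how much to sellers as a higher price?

Buyers gain $17 per unit; sellers gain $8 per unit

Pre-subsidy: 123.25 - 0.25Q = 42 + (2/17)Q gives Q* = 221 and P* = 68.
With the rebate, buyers effectively pay Pb = Ps − 25, where Ps is the price sellers receive.
On the curves, Pb = 123.25 - 0.25Q and Ps = 42 + (2/17)Q; the wedge Ps − Pb = 25 gives 42 + (2/17)Q − (123.25 - 0.25Q) = 25, so Q' = 289.
Then Pb = 123.25 − 0.25·289 = 51 and Ps = 42 + (2/17)·289 = 76.
Buyers' price falls by P* − Pb = 68 − 51 = 17; sellers' price rises by Ps − P* = 76 − 68 = 8.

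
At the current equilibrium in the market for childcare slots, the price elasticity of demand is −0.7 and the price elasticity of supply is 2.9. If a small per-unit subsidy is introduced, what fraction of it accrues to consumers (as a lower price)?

For a small subsidy around the equilibrium, the benefit split depends on the relative slopes, which at a point are proportional to the elasticities.
Buyer share = εs/(εs + |εd|) = 2.9/(2.9 + 0.7) = 29/36; seller share = |εd|/(εs + |εd|) = 7/36.

Consumer share = 29/36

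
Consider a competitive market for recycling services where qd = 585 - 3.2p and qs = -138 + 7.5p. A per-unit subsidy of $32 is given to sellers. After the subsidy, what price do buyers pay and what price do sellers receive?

Buyers pay 4830/107; sellers receive 8254/107

Pre-subsidy: 585 - 3.2p = -138 + 7.5p gives p* = 7230/107, q* = 39459/107.
With the subsidy, sellers receive ps = pb + 32 for each unit, where pb is the price buyers pay.
Supply in terms of pb becomes qs = -138 + 7.5(pb + 32) = 102 + 7.5pb. Setting this equal to demand: 585 - 3.2pb = 102 + 7.5pb, so pb = 4830/107.
Sellers receive ps = 4830/107 + 32 = 8254/107; q' = 585 − 3.2·(4830/107) = 47139/107.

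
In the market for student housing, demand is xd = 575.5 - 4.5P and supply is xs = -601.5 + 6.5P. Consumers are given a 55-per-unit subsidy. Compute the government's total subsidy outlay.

Pre-subsidy: 575.5 - 4.5P = -601.5 + 6.5P gives P* = 107, x* = 94.
With the rebate, buyers effectively pay Pb = Ps − 55, where Ps is the price sellers receive.
Demand in terms of Ps becomes xd = 575.5 − 4.5(Ps − 55) = 823 - 4.5Ps. Setting this equal to supply: 823 - 4.5Ps = -601.5 + 6.5Ps, so Ps = 129.5.
Buyers pay Pb = 129.5 − 55 = 74.5; x' = -601.5 + 6.5·129.5 = 240.25.
Government outlay = subsidy × quantity = 55 × 240.25 = 13213.75.

Government cost = 13213.75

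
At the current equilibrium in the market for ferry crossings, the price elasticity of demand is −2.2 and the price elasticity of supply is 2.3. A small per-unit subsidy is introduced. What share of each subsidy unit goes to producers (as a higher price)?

Producer share = 22/45

For a small subsidy around the equilibrium, the benefit split depends on the relative slopes, which at a point are proportional to the elasticities.
Buyer share = εs/(εs + |εd|) = 2.3/(2.3 + 2.2) = 23/45; seller share = |εd|/(εs + |εd|) = 22/45.
So producers capture 22/45 of the subsidy.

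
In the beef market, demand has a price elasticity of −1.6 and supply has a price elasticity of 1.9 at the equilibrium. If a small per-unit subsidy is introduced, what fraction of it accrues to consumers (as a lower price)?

For a small subsidy around the equilibrium, the benefit split depends on the relative slopes, which at a point are proportional to the elasticities.
Buyer share = εs/(εs + |εd|) = 1.9/(1.9 + 1.6) = 19/35; seller share = |εd|/(εs + |εd|) = 16/35.

Consumer share = 19/35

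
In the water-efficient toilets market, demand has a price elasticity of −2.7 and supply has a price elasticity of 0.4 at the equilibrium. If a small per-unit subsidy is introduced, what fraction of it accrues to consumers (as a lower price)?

For a small subsidy around the equilibrium, the benefit split depends on the relative slopes, which at a point are proportional to the elasticities.
Buyer share = εs/(εs + |εd|) = 0.4/(0.4 + 2.7) = 4/31; seller share = |εd|/(εs + |εd|) = 27/31.

Consumer share = 4/31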